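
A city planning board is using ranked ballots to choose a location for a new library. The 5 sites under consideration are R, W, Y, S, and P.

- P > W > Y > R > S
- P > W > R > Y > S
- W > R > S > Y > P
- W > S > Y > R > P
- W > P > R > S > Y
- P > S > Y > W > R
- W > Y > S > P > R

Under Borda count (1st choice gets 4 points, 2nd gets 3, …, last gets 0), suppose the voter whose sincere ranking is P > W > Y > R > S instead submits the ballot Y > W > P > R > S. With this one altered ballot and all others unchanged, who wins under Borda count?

Borda totals with the altered ballot: R 9, W 23, Y 13, S 11, P 14.
The winner is unchanged: still W.

W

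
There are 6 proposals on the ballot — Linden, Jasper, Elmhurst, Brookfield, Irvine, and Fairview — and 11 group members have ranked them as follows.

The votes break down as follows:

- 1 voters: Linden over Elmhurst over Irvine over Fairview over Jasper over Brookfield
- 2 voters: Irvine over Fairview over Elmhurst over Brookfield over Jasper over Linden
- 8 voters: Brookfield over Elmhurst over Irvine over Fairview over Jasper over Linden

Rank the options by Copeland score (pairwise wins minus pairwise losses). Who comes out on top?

Pairwise results:
  Linden vs Jasper: Jasper wins 10–1.
  Linden vs Elmhurst: Elmhurst wins 10–1.
  Linden vs Brookfield: Brookfield wins 10–1.
  Linden vs Irvine: Irvine wins 10–1.
  Linden vs Fairview: Fairview wins 10–1.
  Jasper vs Elmhurst: Elmhurst wins 11–0.
  Jasper vs Brookfield: Brookfield wins 10–1.
  Jasper vs Irvine: Irvine wins 11–0.
  Jasper vs Fairview: Fairview wins 11–0.
  Elmhurst vs Brookfield: Brookfield wins 8–3.
  Elmhurst vs Irvine: Elmhurst wins 9–2.
  Elmhurst vs Fairview: Elmhurst wins 9–2.
  Brookfield vs Irvine: Brookfield wins 8–3.
  Brookfield vs Fairview: Brookfield wins 8–3.
  Irvine vs Fairview: Irvine wins 11–0.
Copeland scores (wins − losses):
  Linden: 0 − 5 = -5
  Jasper: 1 − 4 = -3
  Elmhurst: 4 − 1 = 3
  Brookfield: 5 − 0 = 5
  Irvine: 3 − 2 = 1
  Fairview: 2 − 3 = -1
Brookfield has the best Copeland score.

Brookfield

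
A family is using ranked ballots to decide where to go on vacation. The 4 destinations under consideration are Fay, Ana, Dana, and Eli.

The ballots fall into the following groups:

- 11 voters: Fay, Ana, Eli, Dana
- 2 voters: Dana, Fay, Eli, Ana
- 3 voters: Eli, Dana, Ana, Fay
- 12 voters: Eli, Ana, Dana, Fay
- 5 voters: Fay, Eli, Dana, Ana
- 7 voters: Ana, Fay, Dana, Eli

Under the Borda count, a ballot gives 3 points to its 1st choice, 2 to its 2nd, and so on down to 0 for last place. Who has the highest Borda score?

Borda scores:
  Fay: 11·3 + 2·2 + 3·0 + 12·0 + 5·3 + 7·2 = 66
  Ana: 11·2 + 2·0 + 3·1 + 12·2 + 5·0 + 7·3 = 70
  Dana: 11·0 + 2·3 + 3·2 + 12·1 + 5·1 + 7·1 = 36
  Eli: 11·1 + 2·1 + 3·3 + 12·3 + 5·2 + 7·0 = 68
Ana has the highest total.

Ana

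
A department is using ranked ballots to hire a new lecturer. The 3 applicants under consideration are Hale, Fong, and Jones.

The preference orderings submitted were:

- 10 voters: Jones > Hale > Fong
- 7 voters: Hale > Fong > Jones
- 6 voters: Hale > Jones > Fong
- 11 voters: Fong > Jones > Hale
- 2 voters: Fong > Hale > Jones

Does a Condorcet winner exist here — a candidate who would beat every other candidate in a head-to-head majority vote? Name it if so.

There is no Condorcet winner

Head-to-head results (36 voters total):
Hale vs Fong: Hale wins 23–13.
Hale vs Jones: Jones wins 21–15.
Fong vs Jones: Fong wins 20–16.
No candidate beats all others: Hale beats Fong beats Jones beats Hale, a majority cycle.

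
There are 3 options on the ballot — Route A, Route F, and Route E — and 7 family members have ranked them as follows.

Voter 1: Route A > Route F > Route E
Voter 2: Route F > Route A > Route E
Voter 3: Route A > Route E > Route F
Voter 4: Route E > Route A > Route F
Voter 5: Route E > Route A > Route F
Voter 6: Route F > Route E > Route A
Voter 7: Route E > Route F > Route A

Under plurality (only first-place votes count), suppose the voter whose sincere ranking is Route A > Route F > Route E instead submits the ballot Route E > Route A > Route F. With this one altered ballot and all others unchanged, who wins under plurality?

Route E

First-place totals with the altered ballot: Route A 1, Route F 2, Route E 4.
The winner is unchanged: still Route E.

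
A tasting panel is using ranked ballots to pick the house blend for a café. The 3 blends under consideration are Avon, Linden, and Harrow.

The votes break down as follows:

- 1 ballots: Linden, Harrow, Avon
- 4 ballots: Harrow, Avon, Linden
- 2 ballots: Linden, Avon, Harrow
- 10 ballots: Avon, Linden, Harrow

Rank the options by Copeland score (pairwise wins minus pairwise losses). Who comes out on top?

Pairwise results:
  Avon vs Linden: Avon wins 14–3.
  Avon vs Harrow: Avon wins 12–5.
  Linden vs Harrow: Linden wins 13–4.
Copeland scores (wins − losses):
  Avon: 2 − 0 = 2
  Linden: 1 − 1 = 0
  Harrow: 0 − 2 = -2
Avon has the best Copeland score.

Avon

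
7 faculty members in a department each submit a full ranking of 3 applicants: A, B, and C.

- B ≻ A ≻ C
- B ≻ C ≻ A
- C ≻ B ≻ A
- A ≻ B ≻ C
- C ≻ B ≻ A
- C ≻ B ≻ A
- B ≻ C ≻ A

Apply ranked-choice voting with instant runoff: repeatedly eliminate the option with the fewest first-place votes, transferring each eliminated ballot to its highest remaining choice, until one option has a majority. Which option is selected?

B

Round 1: B 3, C 3, A 1. A has the fewest and is eliminated.
Round 2: B 4, C 3. B has a majority.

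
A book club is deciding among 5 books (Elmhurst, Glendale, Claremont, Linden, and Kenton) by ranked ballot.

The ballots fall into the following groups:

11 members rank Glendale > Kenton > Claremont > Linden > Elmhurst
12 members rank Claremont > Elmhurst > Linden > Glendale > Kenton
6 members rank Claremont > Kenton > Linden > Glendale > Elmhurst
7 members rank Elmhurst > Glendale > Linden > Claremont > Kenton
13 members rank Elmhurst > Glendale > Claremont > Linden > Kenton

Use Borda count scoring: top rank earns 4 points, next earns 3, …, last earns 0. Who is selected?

Borda scores:
  Elmhurst: 11·0 + 12·3 + 6·0 + 7·4 + 13·4 = 116
  Glendale: 11·4 + 12·1 + 6·1 + 7·3 + 13·3 = 122
  Claremont: 11·2 + 12·4 + 6·4 + 7·1 + 13·2 = 127
  Linden: 11·1 + 12·2 + 6·2 + 7·2 + 13·1 = 74
  Kenton: 11·3 + 12·0 + 6·3 + 7·0 + 13·0 = 51
Claremont has the highest total.

Claremont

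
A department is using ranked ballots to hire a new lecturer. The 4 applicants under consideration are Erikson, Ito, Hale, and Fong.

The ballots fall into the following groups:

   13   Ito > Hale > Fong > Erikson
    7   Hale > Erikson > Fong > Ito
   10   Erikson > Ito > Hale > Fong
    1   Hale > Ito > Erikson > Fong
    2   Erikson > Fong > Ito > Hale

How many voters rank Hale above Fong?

31

Ballots ranking Hale above Fong: 13+7+10+1 = 31.
Ballots ranking Fong above Hale: 2.
So 31 of 33 voters prefer Hale to Fong.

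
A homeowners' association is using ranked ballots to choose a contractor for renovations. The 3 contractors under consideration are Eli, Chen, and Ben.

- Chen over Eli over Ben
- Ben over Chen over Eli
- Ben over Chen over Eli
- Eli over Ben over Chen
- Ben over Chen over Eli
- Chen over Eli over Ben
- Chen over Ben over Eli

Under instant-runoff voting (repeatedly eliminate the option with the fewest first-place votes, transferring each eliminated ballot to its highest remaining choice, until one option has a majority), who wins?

Round 1: Chen 3, Ben 3, Eli 1. Eli has the fewest and is eliminated.
Round 2: Ben 4, Chen 3. Ben has a majority.

Ben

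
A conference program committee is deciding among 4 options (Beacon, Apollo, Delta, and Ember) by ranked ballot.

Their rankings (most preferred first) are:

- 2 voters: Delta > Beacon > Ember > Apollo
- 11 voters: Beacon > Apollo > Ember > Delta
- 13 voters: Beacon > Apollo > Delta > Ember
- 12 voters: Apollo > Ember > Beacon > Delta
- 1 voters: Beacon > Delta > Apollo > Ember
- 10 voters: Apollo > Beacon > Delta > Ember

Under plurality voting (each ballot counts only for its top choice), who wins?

First-place vote totals:
  Beacon: 25
  Apollo: 22
  Delta: 2
  Ember: 0
Beacon has the most first-place votes.

Beacon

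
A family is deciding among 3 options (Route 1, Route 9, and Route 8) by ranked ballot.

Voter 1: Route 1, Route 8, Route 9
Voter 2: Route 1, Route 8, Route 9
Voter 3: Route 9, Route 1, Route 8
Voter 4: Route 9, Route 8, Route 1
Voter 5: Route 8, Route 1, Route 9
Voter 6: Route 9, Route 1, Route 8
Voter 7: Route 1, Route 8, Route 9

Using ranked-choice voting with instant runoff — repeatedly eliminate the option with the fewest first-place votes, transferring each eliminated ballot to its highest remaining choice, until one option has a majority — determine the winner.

Route 1

Round 1: Route 1 3, Route 9 3, Route 8 1. Route 8 has the fewest and is eliminated.
Round 2: Route 1 4, Route 9 3. Route 1 has a majority.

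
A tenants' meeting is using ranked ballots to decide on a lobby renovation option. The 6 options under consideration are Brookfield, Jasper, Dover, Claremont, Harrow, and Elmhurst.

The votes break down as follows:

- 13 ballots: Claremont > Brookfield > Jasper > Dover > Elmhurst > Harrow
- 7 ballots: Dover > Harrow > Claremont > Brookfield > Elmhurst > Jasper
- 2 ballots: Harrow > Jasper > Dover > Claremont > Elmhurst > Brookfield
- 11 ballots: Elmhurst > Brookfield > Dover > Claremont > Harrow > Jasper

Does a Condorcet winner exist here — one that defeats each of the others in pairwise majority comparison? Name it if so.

Head-to-head results (33 voters total):
Brookfield vs Jasper: Brookfield wins 31–2.
Brookfield vs Dover: Brookfield wins 24–9.
Brookfield vs Claremont: Claremont wins 22–11.
Brookfield vs Harrow: Brookfield wins 24–9.
Brookfield vs Elmhurst: Brookfield wins 20–13.
Jasper vs Dover: Dover wins 18–15.
Jasper vs Claremont: Claremont wins 31–2.
Jasper vs Harrow: Harrow wins 20–13.
Jasper vs Elmhurst: Elmhurst wins 18–15.
Dover vs Claremont: Dover wins 20–13.
Dover vs Harrow: Dover wins 31–2.
Dover vs Elmhurst: Dover wins 22–11.
Claremont vs Harrow: Claremont wins 24–9.
Claremont vs Elmhurst: Claremont wins 22–11.
Harrow vs Elmhurst: Elmhurst wins 24–9.
No candidate beats all others: Brookfield beats Dover beats Claremont beats Brookfield, a majority cycle.

No Condorcet winner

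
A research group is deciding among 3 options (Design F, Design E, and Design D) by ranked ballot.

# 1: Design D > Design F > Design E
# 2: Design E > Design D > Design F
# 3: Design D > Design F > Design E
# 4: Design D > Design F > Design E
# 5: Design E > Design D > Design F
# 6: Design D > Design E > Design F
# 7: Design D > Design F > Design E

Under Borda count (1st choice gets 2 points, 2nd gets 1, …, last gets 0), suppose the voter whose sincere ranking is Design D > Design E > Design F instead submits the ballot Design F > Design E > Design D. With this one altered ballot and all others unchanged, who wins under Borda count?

Borda totals with the altered ballot: Design F 6, Design E 5, Design D 10.
The winner is unchanged: still Design D.

Design D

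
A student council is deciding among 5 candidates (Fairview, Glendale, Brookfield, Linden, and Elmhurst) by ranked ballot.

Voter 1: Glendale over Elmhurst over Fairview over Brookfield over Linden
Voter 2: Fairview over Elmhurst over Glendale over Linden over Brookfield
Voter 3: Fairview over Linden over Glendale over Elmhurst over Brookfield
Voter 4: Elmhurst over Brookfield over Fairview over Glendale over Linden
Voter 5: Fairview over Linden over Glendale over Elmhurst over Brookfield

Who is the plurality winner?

First-place vote totals:
  Fairview: 3
  Glendale: 1
  Brookfield: 0
  Linden: 0
  Elmhurst: 1
Fairview has the most first-place votes.

Fairview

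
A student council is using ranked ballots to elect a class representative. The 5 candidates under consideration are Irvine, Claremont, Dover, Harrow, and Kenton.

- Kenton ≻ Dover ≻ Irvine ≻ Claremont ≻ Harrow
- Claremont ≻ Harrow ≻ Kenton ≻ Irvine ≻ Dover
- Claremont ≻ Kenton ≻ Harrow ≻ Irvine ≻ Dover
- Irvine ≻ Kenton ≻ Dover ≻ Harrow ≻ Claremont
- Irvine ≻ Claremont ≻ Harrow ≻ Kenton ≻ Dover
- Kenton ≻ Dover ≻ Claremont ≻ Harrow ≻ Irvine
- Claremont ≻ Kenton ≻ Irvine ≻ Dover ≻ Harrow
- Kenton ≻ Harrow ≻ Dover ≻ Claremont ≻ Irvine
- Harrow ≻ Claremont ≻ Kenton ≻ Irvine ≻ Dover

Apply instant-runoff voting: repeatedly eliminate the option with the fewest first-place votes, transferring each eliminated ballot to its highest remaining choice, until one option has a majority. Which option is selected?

Round 1: Claremont 3, Kenton 3, Irvine 2, Harrow 1, Dover 0. Dover has the fewest and is eliminated.
Round 2: Claremont 3, Kenton 3, Irvine 2, Harrow 1. Harrow has the fewest and is eliminated.
Round 3: Claremont 4, Kenton 3, Irvine 2. Irvine has the fewest and is eliminated.
Round 4: Claremont 5, Kenton 4. Claremont has a majority.

Claremont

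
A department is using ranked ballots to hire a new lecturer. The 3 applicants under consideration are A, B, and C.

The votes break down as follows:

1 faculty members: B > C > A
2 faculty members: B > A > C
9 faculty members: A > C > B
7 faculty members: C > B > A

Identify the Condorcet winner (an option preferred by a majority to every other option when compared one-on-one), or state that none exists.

Head-to-head results (19 voters total):
A vs B: B wins 10–9.
A vs C: A wins 11–8.
B vs C: C wins 16–3.
No candidate beats all others: A beats C beats B beats A, a majority cycle.

There is no Condorcet winner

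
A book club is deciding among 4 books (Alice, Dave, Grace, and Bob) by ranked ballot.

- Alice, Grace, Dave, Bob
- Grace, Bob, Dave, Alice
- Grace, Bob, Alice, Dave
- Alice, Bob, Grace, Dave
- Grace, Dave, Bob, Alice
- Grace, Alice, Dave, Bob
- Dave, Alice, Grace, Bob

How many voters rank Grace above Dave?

6

Ballots ranking Grace above Dave: 6.
Ballots ranking Dave above Grace: 1.
So 6 of 7 voters prefer Grace to Dave.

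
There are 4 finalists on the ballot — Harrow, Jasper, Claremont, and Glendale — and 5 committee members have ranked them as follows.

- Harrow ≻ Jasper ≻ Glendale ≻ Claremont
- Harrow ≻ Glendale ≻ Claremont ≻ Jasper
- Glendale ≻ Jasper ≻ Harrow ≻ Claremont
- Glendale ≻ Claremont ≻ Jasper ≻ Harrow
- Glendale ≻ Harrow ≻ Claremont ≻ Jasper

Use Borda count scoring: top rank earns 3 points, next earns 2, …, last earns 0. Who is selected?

Borda scores:
  Harrow: 3 + 3 + 1 + 0 + 2 = 9
  Jasper: 2 + 0 + 2 + 1 + 0 = 5
  Claremont: 0 + 1 + 0 + 2 + 1 = 4
  Glendale: 1 + 2 + 3 + 3 + 3 = 12
Glendale has the highest total.

Glendale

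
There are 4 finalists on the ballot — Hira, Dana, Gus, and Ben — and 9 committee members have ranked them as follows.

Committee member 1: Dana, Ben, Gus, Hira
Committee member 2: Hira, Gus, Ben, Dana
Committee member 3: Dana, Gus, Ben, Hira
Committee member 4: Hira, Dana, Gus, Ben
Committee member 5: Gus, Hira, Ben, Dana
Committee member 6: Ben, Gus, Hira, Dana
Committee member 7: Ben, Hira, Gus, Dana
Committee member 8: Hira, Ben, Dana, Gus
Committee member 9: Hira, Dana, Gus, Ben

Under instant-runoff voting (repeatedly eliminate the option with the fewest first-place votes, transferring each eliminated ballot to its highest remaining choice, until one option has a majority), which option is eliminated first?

Round 1: Hira 4, Dana 2, Ben 2, Gus 1. Gus has the fewest and is eliminated.
Round 2: Hira 5, Dana 2, Ben 2. Hira has a majority.

Gus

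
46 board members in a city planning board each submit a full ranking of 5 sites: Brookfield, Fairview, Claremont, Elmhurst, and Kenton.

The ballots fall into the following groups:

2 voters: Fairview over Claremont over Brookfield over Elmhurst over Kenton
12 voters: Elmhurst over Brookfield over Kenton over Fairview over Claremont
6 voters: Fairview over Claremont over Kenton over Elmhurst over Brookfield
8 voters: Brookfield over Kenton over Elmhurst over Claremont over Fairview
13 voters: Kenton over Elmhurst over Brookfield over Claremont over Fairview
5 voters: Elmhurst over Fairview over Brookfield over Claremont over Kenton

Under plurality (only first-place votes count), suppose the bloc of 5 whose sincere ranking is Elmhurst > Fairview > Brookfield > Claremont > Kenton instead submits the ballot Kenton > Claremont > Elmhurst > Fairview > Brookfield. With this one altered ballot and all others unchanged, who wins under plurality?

First-place totals with the altered ballot: Brookfield 8, Fairview 8, Claremont 0, Elmhurst 12, Kenton 18.
The switch changes the winner from Elmhurst to Kenton.

Kenton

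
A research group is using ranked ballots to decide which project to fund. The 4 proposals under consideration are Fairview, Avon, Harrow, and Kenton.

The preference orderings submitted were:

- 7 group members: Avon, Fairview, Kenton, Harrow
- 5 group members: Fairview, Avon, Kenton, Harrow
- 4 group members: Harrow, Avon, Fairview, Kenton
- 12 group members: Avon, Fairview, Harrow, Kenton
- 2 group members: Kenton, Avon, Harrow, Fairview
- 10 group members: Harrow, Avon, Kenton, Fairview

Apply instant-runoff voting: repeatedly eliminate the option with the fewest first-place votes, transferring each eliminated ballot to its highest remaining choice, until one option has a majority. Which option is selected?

Round 1: Avon 19, Harrow 14, Fairview 5, Kenton 2. Kenton has the fewest and is eliminated.
Round 2: Avon 21, Harrow 14, Fairview 5. Avon has a majority.

Avon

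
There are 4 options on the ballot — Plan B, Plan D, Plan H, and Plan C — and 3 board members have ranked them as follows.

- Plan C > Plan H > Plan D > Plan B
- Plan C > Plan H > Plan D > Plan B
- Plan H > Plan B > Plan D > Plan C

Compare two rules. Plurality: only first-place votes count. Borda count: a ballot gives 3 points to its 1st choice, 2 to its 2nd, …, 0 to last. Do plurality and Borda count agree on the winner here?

Plurality first-place counts: Plan B 0, Plan D 0, Plan H 1, Plan C 2 → Plan C.
Borda totals: Plan B 2, Plan D 3, Plan H 7, Plan C 6 → Plan H.
The two rules disagree: plurality picks Plan C, Borda picks Plan H.

No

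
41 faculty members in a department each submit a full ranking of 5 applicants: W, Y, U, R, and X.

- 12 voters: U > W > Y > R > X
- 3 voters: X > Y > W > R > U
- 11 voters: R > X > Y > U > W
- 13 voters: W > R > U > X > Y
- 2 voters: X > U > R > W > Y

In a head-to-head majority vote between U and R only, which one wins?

R

Ballots ranking U above R: 12+2 = 14.
Ballots ranking R above U: 3+11+13 = 27.
R wins the head-to-head, 27–14.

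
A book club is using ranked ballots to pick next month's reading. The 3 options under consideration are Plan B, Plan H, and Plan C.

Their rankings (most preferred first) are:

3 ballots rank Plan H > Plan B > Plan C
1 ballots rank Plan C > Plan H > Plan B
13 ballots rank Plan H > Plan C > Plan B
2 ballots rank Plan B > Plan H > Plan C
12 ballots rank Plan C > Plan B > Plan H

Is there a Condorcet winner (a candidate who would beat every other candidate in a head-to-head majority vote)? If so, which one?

Head-to-head results (31 voters total):
Plan B vs Plan H: Plan H wins 17–14.
Plan B vs Plan C: Plan C wins 26–5.
Plan H vs Plan C: Plan H wins 18–13.
Plan H beats each rival — Plan B (17–14), Plan C (18–13) — so Plan H is the Condorcet winner.

Plan H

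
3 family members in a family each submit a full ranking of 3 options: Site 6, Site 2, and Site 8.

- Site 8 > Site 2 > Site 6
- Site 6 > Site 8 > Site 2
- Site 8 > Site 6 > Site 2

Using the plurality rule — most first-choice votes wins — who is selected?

First-place vote totals:
  Site 6: 1
  Site 2: 0
  Site 8: 2
Site 8 has the most first-place votes.

Site 8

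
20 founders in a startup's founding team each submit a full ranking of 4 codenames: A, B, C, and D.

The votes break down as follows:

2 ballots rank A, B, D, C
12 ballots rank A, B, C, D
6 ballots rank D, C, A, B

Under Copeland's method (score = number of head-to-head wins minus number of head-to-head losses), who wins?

A

Pairwise results:
  A vs B: A wins 20–0.
  A vs C: A wins 14–6.
  A vs D: A wins 14–6.
  B vs C: B wins 14–6.
  B vs D: B wins 14–6.
  C vs D: C wins 12–8.
Copeland scores (wins − losses):
  A: 3 − 0 = 3
  B: 2 − 1 = 1
  C: 1 − 2 = -1
  D: 0 − 3 = -3
A has the best Copeland score.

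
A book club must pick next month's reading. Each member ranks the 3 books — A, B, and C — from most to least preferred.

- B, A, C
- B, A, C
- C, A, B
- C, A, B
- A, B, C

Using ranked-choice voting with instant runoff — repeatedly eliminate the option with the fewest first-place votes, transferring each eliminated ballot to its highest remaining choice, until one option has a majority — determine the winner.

Round 1: B 2, C 2, A 1. A has the fewest and is eliminated.
Round 2: B 3, C 2. B has a majority.

B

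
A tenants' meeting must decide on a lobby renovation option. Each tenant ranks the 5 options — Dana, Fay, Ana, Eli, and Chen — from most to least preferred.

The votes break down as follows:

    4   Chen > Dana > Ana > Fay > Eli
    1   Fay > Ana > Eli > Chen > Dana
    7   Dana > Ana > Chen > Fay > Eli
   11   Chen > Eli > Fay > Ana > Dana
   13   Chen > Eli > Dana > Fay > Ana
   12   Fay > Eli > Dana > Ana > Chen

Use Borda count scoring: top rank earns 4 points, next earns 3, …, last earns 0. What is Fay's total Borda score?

98

Borda scores:
  Dana: 4·3 + 0 + 7·4 + 11·0 + 13·2 + 12·2 = 90
  Fay: 4·1 + 4 + 7·1 + 11·2 + 13·1 + 12·4 = 98
  Ana: 4·2 + 3 + 7·3 + 11·1 + 13·0 + 12·1 = 55
  Eli: 4·0 + 2 + 7·0 + 11·3 + 13·3 + 12·3 = 110
  Chen: 4·4 + 1 + 7·2 + 11·4 + 13·4 + 12·0 = 127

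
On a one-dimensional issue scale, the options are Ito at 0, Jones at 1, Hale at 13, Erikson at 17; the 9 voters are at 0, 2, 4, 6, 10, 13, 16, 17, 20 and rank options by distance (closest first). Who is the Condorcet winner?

With single-peaked preferences on a line, the Condorcet winner is the candidate closest to the median voter.
The median voter (position 10) is closest to Hale at 13.
Check: Hale vs Ito — voters closer to Hale: 5 of 9.

Hale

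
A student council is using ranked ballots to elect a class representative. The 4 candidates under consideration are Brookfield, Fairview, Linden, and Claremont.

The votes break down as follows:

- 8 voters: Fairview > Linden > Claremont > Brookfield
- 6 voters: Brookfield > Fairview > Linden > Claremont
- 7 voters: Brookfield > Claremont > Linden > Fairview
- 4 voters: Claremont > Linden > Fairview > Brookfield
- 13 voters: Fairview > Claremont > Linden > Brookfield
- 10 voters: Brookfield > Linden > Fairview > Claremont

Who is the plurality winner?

First-place vote totals:
  Brookfield: 23
  Fairview: 21
  Linden: 0
  Claremont: 4
Brookfield has the most first-place votes.

Brookfield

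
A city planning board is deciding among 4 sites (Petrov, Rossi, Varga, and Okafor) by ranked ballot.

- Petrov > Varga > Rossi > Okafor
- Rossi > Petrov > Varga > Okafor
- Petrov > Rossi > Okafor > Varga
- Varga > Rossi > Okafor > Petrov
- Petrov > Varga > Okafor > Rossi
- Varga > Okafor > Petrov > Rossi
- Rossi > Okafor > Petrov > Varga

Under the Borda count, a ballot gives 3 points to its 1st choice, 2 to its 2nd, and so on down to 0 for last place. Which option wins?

Borda scores:
  Petrov: 3 + 2 + 3 + 0 + 3 + 1 + 1 = 13
  Rossi: 1 + 3 + 2 + 2 + 0 + 0 + 3 = 11
  Varga: 2 + 1 + 0 + 3 + 2 + 3 + 0 = 11
  Okafor: 0 + 0 + 1 + 1 + 1 + 2 + 2 = 7
Petrov has the highest total.

Petrov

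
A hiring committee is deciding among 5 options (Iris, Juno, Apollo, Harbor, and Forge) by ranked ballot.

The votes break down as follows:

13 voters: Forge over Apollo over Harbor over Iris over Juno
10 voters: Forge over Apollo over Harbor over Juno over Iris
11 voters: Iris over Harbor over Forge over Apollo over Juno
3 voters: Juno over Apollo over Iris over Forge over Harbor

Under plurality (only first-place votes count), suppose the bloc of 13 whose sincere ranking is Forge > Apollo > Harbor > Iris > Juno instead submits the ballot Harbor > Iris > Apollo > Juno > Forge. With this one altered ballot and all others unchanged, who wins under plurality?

Harbor

First-place totals with the altered ballot: Iris 11, Juno 3, Apollo 0, Harbor 13, Forge 10.
The switch changes the winner from Forge to Harbor.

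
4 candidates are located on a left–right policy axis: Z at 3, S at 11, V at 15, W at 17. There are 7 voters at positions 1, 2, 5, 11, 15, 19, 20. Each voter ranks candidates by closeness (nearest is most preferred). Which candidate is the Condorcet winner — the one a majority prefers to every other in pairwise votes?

S

With single-peaked preferences on a line, the Condorcet winner is the candidate closest to the median voter.
The median voter (position 11) is closest to S at 11.
Check: S vs V — voters closer to S: 4 of 7.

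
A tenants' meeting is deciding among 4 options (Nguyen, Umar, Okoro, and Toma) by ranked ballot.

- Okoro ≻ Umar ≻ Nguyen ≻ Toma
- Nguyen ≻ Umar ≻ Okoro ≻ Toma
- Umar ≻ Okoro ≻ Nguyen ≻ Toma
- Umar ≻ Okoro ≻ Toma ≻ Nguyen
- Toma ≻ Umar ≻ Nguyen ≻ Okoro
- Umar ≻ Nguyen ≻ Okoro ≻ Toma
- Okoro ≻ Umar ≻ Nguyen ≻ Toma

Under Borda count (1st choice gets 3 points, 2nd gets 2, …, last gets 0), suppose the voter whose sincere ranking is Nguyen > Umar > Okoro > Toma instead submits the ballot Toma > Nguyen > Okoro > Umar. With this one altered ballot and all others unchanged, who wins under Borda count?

Borda totals with the altered ballot: Nguyen 8, Umar 15, Okoro 12, Toma 7.
The winner is unchanged: still Umar.

Umar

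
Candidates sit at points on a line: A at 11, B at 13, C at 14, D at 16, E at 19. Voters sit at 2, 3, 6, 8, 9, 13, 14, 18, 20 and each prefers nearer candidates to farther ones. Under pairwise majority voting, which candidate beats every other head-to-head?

With single-peaked preferences on a line, the Condorcet winner is the candidate closest to the median voter.
The median voter (position 9) is closest to A at 11.
Check: A vs E — voters closer to A: 7 of 9.

A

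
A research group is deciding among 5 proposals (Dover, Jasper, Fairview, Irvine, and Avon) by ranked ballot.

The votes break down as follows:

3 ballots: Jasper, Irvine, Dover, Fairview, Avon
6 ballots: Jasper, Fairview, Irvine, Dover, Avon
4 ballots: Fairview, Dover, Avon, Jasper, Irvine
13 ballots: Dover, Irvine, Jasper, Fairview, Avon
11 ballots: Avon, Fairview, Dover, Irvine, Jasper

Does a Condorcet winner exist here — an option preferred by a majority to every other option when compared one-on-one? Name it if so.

None — there is no Condorcet winner

Head-to-head results (37 voters total):
Dover vs Jasper: Dover wins 28–9.
Dover vs Fairview: Fairview wins 21–16.
Dover vs Irvine: Dover wins 28–9.
Dover vs Avon: Dover wins 26–11.
Jasper vs Fairview: Jasper wins 22–15.
Jasper vs Irvine: Irvine wins 24–13.
Jasper vs Avon: Jasper wins 22–15.
Fairview vs Irvine: Fairview wins 21–16.
Fairview vs Avon: Fairview wins 26–11.
Irvine vs Avon: Irvine wins 22–15.
No candidate beats all others: Dover beats Jasper beats Fairview beats Dover, a majority cycle.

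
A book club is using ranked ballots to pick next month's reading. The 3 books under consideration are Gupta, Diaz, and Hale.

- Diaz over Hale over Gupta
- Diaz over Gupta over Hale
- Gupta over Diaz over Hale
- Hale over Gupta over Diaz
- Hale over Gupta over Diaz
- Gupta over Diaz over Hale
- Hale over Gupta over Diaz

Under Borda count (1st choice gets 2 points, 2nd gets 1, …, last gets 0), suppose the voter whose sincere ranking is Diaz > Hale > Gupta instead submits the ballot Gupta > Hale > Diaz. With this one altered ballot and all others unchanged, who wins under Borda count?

Borda totals with the altered ballot: Gupta 10, Diaz 4, Hale 7.
The winner is unchanged: still Gupta.

Gupta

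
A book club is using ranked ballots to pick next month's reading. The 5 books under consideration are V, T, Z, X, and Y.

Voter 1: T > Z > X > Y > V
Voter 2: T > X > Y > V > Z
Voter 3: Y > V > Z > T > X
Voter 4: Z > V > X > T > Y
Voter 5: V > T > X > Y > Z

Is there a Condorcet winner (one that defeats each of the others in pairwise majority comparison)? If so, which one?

There is no Condorcet winner

Head-to-head results (5 voters total):
V vs T: V wins 3–2.
V vs Z: V wins 3–2.
V vs X: V wins 3–2.
V vs Y: Y wins 3–2.
T vs Z: T wins 3–2.
T vs X: T wins 4–1.
T vs Y: T wins 4–1.
Z vs X: Z wins 3–2.
Z vs Y: Y wins 3–2.
X vs Y: X wins 4–1.
No candidate beats all others: V beats T beats Y beats V, a majority cycle.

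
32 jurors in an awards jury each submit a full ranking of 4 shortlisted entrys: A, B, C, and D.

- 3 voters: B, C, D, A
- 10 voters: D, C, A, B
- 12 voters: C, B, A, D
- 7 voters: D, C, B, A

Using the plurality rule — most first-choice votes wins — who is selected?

D

First-place vote totals:
  A: 0
  B: 3
  C: 12
  D: 17
D has the most first-place votes.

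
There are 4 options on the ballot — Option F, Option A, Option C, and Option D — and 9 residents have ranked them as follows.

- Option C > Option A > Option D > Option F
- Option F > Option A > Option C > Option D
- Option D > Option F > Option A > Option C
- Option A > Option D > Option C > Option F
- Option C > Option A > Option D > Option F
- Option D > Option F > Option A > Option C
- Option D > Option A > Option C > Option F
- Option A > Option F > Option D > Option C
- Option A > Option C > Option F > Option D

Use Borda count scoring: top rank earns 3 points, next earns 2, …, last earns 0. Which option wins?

Option A

Borda scores:
  Option F: 0 + 3 + 2 + 0 + 0 + 2 + 0 + 2 + 1 = 10
  Option A: 2 + 2 + 1 + 3 + 2 + 1 + 2 + 3 + 3 = 19
  Option C: 3 + 1 + 0 + 1 + 3 + 0 + 1 + 0 + 2 = 11
  Option D: 1 + 0 + 3 + 2 + 1 + 3 + 3 + 1 + 0 = 14
Option A has the highest total.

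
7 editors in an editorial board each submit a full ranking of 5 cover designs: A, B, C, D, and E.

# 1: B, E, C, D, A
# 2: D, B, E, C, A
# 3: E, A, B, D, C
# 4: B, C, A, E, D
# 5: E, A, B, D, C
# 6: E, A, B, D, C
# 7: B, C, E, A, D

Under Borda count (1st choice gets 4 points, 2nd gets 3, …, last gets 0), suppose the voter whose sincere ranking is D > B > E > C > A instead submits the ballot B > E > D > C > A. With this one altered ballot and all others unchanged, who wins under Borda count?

B

Borda totals with the altered ballot: A 12, B 22, C 9, D 6, E 21.
The winner is unchanged: still B.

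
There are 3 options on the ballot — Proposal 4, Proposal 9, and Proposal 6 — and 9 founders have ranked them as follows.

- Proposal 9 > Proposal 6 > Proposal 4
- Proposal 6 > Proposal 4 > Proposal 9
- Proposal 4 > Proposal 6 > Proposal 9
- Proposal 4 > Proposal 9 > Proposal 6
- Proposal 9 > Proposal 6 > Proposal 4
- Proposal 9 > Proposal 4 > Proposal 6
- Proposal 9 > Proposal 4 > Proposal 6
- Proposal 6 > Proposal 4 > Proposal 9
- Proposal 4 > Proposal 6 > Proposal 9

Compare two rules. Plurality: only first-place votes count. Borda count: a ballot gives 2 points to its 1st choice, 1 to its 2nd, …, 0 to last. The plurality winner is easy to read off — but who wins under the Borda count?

Proposal 4

Plurality first-place counts: Proposal 4 3, Proposal 9 4, Proposal 6 2 → Proposal 9.
Borda totals: Proposal 4 10, Proposal 9 9, Proposal 6 8 → Proposal 4.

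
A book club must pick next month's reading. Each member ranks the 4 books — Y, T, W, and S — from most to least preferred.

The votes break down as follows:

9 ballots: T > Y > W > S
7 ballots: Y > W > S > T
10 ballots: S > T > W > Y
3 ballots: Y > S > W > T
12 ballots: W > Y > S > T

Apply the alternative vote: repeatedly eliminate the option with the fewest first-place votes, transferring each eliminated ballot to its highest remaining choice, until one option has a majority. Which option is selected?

W

Round 1: W 12, Y 10, S 10, T 9. T has the fewest and is eliminated.
Round 2: Y 19, W 12, S 10. S has the fewest and is eliminated.
Round 3: W 22, Y 19. W has a majority.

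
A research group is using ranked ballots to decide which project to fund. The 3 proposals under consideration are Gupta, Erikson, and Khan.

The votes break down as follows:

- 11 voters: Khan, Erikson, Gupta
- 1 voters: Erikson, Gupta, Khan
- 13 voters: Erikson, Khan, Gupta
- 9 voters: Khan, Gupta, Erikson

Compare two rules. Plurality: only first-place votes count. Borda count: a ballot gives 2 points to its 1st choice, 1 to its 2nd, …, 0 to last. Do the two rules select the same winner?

Yes

Plurality first-place counts: Gupta 0, Erikson 14, Khan 20 → Khan.
Borda totals: Gupta 10, Erikson 39, Khan 53 → Khan.
The two rules agree on Khan.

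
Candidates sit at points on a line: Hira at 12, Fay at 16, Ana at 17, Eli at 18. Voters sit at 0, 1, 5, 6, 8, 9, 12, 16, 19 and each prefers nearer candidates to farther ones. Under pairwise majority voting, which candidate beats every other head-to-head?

Hira

With single-peaked preferences on a line, the Condorcet winner is the candidate closest to the median voter.
The median voter (position 8) is closest to Hira at 12.
Check: Hira vs Ana — voters closer to Hira: 7 of 9.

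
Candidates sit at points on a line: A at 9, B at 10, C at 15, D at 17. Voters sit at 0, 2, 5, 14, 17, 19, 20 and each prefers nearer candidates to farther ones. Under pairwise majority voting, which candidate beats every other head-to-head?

C

With single-peaked preferences on a line, the Condorcet winner is the candidate closest to the median voter.
The median voter (position 14) is closest to C at 15.
Check: C vs D — voters closer to C: 4 of 7.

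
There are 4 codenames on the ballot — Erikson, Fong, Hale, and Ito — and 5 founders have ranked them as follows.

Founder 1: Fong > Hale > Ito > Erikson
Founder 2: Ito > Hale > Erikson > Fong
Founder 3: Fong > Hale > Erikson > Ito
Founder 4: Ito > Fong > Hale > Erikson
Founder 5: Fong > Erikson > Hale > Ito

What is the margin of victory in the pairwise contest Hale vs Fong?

Ballots ranking Hale above Fong: 1.
Ballots ranking Fong above Hale: 4.
Fong wins 4–1, a margin of 3.

3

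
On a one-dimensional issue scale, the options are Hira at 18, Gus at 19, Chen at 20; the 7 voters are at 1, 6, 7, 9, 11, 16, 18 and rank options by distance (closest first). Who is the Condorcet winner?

Hira

With single-peaked preferences on a line, the Condorcet winner is the candidate closest to the median voter.
The median voter (position 9) is closest to Hira at 18.
Check: Hira vs Gus — voters closer to Hira: 7 of 7.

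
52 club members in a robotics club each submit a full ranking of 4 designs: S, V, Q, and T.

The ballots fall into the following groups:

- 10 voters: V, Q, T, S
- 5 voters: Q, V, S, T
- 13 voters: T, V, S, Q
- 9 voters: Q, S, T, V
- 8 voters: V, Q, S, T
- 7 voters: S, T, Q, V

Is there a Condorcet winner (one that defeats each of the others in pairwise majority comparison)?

No

Head-to-head results (52 voters total):
S vs V: V wins 36–16.
S vs Q: Q wins 32–20.
S vs T: S wins 29–23.
V vs Q: V wins 31–21.
V vs T: T wins 29–23.
Q vs T: Q wins 32–20.
No candidate beats all others: S beats T beats V beats S, a majority cycle.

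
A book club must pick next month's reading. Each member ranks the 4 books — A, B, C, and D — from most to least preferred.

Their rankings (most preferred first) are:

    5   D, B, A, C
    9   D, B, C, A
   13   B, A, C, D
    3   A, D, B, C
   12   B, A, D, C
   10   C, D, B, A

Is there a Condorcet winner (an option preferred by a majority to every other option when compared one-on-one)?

Head-to-head results (52 voters total):
A vs B: B wins 49–3.
A vs C: A wins 33–19.
A vs D: A wins 28–24.
B vs C: B wins 42–10.
B vs D: D wins 27–25.
C vs D: D wins 29–23.
No candidate beats all others: A beats D beats B beats A, a majority cycle.

No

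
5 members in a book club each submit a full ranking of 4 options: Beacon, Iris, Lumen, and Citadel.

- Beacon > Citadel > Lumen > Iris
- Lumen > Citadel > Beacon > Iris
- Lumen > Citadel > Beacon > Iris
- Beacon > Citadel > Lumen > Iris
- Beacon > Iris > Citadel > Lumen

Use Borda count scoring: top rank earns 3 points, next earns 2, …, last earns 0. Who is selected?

Beacon

Borda scores:
  Beacon: 3 + 1 + 1 + 3 + 3 = 11
  Iris: 0 + 0 + 0 + 0 + 2 = 2
  Lumen: 1 + 3 + 3 + 1 + 0 = 8
  Citadel: 2 + 2 + 2 + 2 + 1 = 9
Beacon has the highest total.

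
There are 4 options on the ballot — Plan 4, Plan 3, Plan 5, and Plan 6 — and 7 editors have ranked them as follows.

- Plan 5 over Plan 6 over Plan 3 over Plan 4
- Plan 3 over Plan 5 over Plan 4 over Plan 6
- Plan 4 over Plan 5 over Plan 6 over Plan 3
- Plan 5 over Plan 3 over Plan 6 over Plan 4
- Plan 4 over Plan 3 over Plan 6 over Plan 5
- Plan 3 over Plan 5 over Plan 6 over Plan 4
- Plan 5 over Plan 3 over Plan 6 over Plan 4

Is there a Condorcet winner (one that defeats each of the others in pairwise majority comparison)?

Head-to-head results (7 voters total):
Plan 4 vs Plan 3: Plan 3 wins 5–2.
Plan 4 vs Plan 5: Plan 5 wins 5–2.
Plan 4 vs Plan 6: Plan 6 wins 4–3.
Plan 3 vs Plan 5: Plan 5 wins 4–3.
Plan 3 vs Plan 6: Plan 3 wins 5–2.
Plan 5 vs Plan 6: Plan 5 wins 6–1.
Plan 5 beats each rival — Plan 4 (5–2), Plan 3 (4–3), Plan 6 (6–1) — so Plan 5 is the Condorcet winner.

Yes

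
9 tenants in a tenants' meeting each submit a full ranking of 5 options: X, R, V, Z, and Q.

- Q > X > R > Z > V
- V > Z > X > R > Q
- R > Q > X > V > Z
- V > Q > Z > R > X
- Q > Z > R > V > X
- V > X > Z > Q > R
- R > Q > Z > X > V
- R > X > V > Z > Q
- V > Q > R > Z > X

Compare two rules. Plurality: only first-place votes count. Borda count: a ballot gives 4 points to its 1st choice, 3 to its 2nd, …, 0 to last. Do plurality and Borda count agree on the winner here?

No

Plurality first-place counts: X 0, R 3, V 4, Z 0, Q 2 → V.
Borda totals: X 14, R 20, V 20, Z 15, Q 21 → Q.
The two rules disagree: plurality picks V, Borda picks Q.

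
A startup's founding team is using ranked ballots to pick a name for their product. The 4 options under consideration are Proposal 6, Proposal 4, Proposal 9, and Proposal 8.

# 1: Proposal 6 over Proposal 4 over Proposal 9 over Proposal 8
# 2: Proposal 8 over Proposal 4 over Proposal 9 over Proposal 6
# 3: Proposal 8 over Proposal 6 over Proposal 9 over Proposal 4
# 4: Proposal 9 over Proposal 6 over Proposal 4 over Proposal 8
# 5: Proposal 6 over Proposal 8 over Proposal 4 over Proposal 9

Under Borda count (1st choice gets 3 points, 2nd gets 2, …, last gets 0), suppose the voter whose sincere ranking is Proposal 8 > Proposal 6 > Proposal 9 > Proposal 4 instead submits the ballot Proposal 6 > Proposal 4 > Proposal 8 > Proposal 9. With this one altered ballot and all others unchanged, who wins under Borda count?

Borda totals with the altered ballot: Proposal 6 11, Proposal 4 8, Proposal 9 5, Proposal 8 6.
The winner is unchanged: still Proposal 6.

Proposal 6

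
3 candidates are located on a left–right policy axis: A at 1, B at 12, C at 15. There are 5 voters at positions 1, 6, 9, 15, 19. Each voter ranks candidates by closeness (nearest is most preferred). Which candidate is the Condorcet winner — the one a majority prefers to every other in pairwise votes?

B

With single-peaked preferences on a line, the Condorcet winner is the candidate closest to the median voter.
The median voter (position 9) is closest to B at 12.
Check: B vs A — voters closer to B: 3 of 5.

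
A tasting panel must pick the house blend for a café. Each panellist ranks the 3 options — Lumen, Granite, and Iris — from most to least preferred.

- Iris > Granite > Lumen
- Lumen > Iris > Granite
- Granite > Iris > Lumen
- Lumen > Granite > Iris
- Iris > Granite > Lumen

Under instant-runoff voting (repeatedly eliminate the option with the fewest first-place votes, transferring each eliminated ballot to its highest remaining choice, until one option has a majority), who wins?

Iris

Round 1: Lumen 2, Iris 2, Granite 1. Granite has the fewest and is eliminated.
Round 2: Iris 3, Lumen 2. Iris has a majority.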